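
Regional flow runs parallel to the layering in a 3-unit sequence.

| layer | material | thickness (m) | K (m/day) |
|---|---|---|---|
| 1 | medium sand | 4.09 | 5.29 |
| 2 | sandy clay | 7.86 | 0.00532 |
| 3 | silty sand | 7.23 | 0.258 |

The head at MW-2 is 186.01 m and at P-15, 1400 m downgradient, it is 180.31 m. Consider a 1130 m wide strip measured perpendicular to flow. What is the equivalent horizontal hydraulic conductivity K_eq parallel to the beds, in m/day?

1.23

Flow is parallel to layering, so each bed carries its own Darcy discharge and the transmissivities add.
Σ(K_i·b_i) = 5.29×4.09 + 0.00532×7.86 + 0.258×7.23 = 23.54 m²/day.
Total thickness b = 19.18 m, so K_eq = Σ(K_i·b_i)/b = 1.227 m/day.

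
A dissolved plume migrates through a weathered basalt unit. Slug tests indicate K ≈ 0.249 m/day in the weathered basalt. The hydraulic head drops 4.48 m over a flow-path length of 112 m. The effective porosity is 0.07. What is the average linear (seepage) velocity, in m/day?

0.142

Hydraulic gradient i = Δh / L = 4.48 / 112 = 0.04000.
Darcy flux q = K · i = 0.2490 × 0.04000 = 0.009960 m/day.
Seepage velocity v = q / n_e = 0.009960 / 0.07 = 0.1423 m/day.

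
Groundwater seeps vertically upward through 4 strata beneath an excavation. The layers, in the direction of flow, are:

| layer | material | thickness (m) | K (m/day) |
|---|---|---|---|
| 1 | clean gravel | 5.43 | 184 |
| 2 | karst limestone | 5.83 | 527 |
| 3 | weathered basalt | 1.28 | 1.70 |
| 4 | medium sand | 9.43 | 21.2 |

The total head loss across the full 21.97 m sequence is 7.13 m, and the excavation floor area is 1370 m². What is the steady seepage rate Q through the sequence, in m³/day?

Flow is perpendicular to layering, so the layers act in series and the equivalent K is the thickness-weighted harmonic mean.
Total thickness L = 5.43 + 5.83 + 1.28 + 9.43 = 21.97 m.
Σ(b_i/K_i) = 5.43/184 + 5.83/527 + 1.28/1.70 + 9.43/21.2 = 1.238 d.
K_eq = L / Σ(b_i/K_i) = 21.97 / 1.238 = 17.74 m/day.
Q = K_eq · A · (Δh/L) = 17.74 × 1370 × (7.13/21.97) = 7888 m³/day.

7890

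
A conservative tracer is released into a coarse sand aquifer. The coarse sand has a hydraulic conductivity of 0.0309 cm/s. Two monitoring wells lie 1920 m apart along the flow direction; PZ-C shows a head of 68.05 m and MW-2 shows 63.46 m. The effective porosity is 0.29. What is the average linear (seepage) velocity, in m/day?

Convert K: 0.0309 cm/s × 864 = 26.70 m/day.
Hydraulic gradient i = (68.05 − 63.46) / 1920 = 4.59 / 1920 = 0.002391.
Darcy flux q = K · i = 26.70 × 0.002391 = 0.06382 m/day.
Seepage velocity v = q / n_e = 0.06382 / 0.29 = 0.2201 m/day.

0.220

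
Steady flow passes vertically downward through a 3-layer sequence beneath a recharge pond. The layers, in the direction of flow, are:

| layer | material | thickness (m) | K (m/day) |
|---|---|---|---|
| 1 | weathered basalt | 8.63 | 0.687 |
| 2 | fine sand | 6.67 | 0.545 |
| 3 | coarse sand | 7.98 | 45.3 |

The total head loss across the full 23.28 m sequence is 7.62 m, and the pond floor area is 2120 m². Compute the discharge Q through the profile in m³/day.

647

Flow is perpendicular to layering, so the layers act in series and the equivalent K is the thickness-weighted harmonic mean.
Total thickness L = 8.63 + 6.67 + 7.98 = 23.28 m.
Σ(b_i/K_i) = 8.63/0.687 + 6.67/0.545 + 7.98/45.3 = 24.98 d.
K_eq = L / Σ(b_i/K_i) = 23.28 / 24.98 = 0.9321 m/day.
Q = K_eq · A · (Δh/L) = 0.9321 × 2120 × (7.62/23.28) = 646.8 m³/day.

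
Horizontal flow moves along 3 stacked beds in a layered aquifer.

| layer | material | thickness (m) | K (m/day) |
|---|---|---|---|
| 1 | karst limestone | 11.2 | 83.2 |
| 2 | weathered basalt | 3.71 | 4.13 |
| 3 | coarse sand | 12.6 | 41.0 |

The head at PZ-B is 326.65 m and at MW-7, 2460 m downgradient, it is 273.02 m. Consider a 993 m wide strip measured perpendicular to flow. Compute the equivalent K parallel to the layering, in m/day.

53.2

Flow is parallel to layering, so each bed carries its own Darcy discharge and the transmissivities add.
Σ(K_i·b_i) = 83.2×11.2 + 4.13×3.71 + 41.0×12.6 = 1464 m²/day.
Total thickness b = 27.51 m, so K_eq = Σ(K_i·b_i)/b = 53.21 m/day.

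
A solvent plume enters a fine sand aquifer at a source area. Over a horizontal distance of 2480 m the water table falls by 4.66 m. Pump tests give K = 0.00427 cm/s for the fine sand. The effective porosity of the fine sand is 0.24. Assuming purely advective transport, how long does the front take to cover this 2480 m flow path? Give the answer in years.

Convert K: 0.00427 cm/s × 864 = 3.689 m/day.
Hydraulic gradient i = Δh / L = 4.66 / 2480 = 0.001879.
Darcy flux q = K · i = 3.689 × 0.001879 = 0.006932 m/day.
Seepage velocity v = q / n_e = 0.006932 / 0.24 = 0.02888 m/day.
Travel time t = L / v = 2480 / 0.02888 = 85859 days = 235.1 years.

235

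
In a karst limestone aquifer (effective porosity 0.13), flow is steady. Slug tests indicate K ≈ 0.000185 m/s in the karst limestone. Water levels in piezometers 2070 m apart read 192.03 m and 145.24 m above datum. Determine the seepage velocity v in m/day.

2.78

Convert K: 0.000185 m/s × 86400 = 15.98 m/day.
Hydraulic gradient i = (192.03 − 145.24) / 2070 = 46.79 / 2070 = 0.02260.
Darcy flux q = K · i = 15.98 × 0.02260 = 0.3613 m/day.
Seepage velocity v = q / n_e = 0.3613 / 0.13 = 2.779 m/day.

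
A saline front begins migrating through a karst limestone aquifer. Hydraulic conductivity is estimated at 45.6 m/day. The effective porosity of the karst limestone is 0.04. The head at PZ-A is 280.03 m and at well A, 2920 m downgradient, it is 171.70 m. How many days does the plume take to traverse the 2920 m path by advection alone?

Hydraulic gradient i = (280.03 − 171.70) / 2920 = 108.33 / 2920 = 0.03710.
Darcy flux q = K · i = 45.60 × 0.03710 = 1.692 m/day.
Seepage velocity v = q / n_e = 1.692 / 0.04 = 42.29 m/day.
Travel time t = L / v = 2920 / 42.29 = 69.04 days.

69.0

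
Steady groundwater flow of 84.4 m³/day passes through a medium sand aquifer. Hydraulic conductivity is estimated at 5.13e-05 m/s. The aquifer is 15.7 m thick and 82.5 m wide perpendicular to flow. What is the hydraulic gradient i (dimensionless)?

Convert K: 5.13e-05 m/s × 86400 = 4.432 m/day.
Cross-sectional area A = 82.5 × 15.7 = 1295 m².
From Q = K·A·i, i = Q / (K·A) = 84.4 / (4.432 × 1295) = 0.01470.

0.0147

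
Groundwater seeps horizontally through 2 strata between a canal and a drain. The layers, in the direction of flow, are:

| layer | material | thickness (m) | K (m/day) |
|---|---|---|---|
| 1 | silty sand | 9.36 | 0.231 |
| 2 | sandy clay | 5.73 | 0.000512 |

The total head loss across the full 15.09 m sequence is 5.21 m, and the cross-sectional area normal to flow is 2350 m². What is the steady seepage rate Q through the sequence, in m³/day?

Flow is perpendicular to layering, so the layers act in series and the equivalent K is the thickness-weighted harmonic mean.
Total thickness L = 9.36 + 5.73 = 15.09 m.
Σ(b_i/K_i) = 9.36/0.231 + 5.73/0.000512 = 11232 d.
K_eq = L / Σ(b_i/K_i) = 15.09 / 11232 = 0.001343 m/day.
Q = K_eq · A · (Δh/L) = 0.001343 × 2350 × (5.21/15.09) = 1.090 m³/day.

1.09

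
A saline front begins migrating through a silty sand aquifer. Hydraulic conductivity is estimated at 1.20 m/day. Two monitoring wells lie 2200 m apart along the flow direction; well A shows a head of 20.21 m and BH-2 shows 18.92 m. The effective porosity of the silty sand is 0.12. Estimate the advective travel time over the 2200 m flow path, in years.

1030

Hydraulic gradient i = (20.21 − 18.92) / 2200 = 1.29 / 2200 = 0.0005864.
Darcy flux q = K · i = 1.200 × 0.0005864 = 0.0007036 m/day.
Seepage velocity v = q / n_e = 0.0007036 / 0.12 = 0.005864 m/day.
Travel time t = L / v = 2200 / 0.005864 = 3.752e+05 days = 1027 years.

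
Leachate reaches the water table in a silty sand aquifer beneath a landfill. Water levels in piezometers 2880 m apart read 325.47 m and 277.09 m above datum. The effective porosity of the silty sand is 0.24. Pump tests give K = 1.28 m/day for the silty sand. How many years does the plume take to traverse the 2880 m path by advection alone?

88.0

Hydraulic gradient i = (325.47 − 277.09) / 2880 = 48.38 / 2880 = 0.01680.
Darcy flux q = K · i = 1.280 × 0.01680 = 0.02150 m/day.
Seepage velocity v = q / n_e = 0.02150 / 0.24 = 0.08959 m/day.
Travel time t = L / v = 2880 / 0.08959 = 32146 days = 88.01 years.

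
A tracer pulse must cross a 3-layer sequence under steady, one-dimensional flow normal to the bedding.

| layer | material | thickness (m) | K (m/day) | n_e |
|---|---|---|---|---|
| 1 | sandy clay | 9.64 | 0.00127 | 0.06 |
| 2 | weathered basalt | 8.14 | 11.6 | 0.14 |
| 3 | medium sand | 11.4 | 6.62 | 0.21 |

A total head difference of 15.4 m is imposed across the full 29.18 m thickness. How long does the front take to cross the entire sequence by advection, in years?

5.55

With flow normal to the layers, continuity requires the same specific discharge q through every layer.
Σ(b_i/K_i) = 9.64/0.00127 + 8.14/11.6 + 11.4/6.62 = 7593 d.
q = Δh / Σ(b_i/K_i) = 15.4 / 7593 = 0.002028 m/day.
In each layer the seepage velocity is v_i = q/n_i, so the layer transit time is t_i = b_i·n_i / q:
  layer 1 (sandy clay): t_1 = 9.64 × 0.06 / 0.002028 = 285.2 d
  layer 2 (weathered basalt): t_2 = 8.14 × 0.14 / 0.002028 = 561.9 d
  layer 3 (medium sand): t_3 = 11.4 × 0.21 / 0.002028 = 1180 d
Total t = Σ t_i = 2027 days = 5.551 years.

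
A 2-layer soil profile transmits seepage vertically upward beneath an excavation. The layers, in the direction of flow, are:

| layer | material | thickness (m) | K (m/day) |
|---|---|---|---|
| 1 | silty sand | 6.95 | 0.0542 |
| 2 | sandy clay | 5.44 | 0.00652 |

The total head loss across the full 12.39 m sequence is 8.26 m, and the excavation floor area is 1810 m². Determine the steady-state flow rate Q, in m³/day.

15.5

Flow is perpendicular to layering, so the layers act in series and the equivalent K is the thickness-weighted harmonic mean.
Total thickness L = 6.95 + 5.44 = 12.39 m.
Σ(b_i/K_i) = 6.95/0.0542 + 5.44/0.00652 = 962.6 d.
K_eq = L / Σ(b_i/K_i) = 12.39 / 962.6 = 0.01287 m/day.
Q = K_eq · A · (Δh/L) = 0.01287 × 1810 × (8.26/12.39) = 15.53 m³/day.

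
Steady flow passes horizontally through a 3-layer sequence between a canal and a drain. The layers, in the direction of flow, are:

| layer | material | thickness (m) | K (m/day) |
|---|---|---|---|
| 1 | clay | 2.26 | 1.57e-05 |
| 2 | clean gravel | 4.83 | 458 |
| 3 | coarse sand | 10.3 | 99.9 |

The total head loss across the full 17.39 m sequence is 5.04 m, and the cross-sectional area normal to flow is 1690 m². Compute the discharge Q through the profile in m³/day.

Flow is perpendicular to layering, so the layers act in series and the equivalent K is the thickness-weighted harmonic mean.
Total thickness L = 2.26 + 4.83 + 10.3 = 17.39 m.
Σ(b_i/K_i) = 2.26/1.57e-05 + 4.83/458 + 10.3/99.9 = 1.439e+05 d.
K_eq = L / Σ(b_i/K_i) = 17.39 / 1.439e+05 = 0.0001208 m/day.
Q = K_eq · A · (Δh/L) = 0.0001208 × 1690 × (5.04/17.39) = 0.05917 m³/day.

0.0592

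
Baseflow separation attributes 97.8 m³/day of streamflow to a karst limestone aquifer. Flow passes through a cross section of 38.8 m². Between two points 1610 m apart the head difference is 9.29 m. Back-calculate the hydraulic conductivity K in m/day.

437

Hydraulic gradient i = Δh / L = 9.29 / 1610 = 0.005770.
From Q = K·A·i, K = Q / (A·i) = 97.8 / (38.80 × 0.005770) = 436.8 m/day.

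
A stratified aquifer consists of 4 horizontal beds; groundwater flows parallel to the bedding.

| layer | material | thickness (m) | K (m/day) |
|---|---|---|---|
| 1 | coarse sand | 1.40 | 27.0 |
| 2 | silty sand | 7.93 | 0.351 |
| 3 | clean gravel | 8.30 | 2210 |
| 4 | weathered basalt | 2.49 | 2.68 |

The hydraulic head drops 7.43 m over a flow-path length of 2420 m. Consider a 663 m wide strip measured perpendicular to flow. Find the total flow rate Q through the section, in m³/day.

37400

Flow is parallel to layering, so each bed carries its own Darcy discharge and the transmissivities add.
Σ(K_i·b_i) = 27.0×1.40 + 0.351×7.93 + 2210×8.30 + 2.68×2.49 = 18390 m²/day.
Hydraulic gradient i = Δh / L = 7.43 / 2420 = 0.003070.
Q = Σ(K_i·b_i) · W · i = 18390 × 663 × 0.003070 = 37435 m³/day.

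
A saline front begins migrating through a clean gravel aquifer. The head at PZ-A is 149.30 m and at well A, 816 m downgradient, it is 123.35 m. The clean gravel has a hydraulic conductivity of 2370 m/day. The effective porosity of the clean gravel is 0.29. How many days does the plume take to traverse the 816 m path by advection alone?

3.14

Hydraulic gradient i = (149.30 − 123.35) / 816 = 25.95 / 816 = 0.03180.
Darcy flux q = K · i = 2370 × 0.03180 = 75.37 m/day.
Seepage velocity v = q / n_e = 75.37 / 0.29 = 259.9 m/day.
Travel time t = L / v = 816 / 259.9 = 3.140 days.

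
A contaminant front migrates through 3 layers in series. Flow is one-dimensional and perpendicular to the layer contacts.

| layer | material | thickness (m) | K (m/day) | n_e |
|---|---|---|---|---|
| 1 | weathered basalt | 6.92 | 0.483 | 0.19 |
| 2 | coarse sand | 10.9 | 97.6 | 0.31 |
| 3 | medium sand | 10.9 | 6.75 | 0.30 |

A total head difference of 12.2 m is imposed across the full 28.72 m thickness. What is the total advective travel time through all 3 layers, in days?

With flow normal to the layers, continuity requires the same specific discharge q through every layer.
Σ(b_i/K_i) = 6.92/0.483 + 10.9/97.6 + 10.9/6.75 = 16.05 d.
q = Δh / Σ(b_i/K_i) = 12.2 / 16.05 = 0.7600 m/day.
In each layer the seepage velocity is v_i = q/n_i, so the layer transit time is t_i = b_i·n_i / q:
  layer 1 (weathered basalt): t_1 = 6.92 × 0.19 / 0.7600 = 1.730 d
  layer 2 (coarse sand): t_2 = 10.9 × 0.31 / 0.7600 = 4.446 d
  layer 3 (medium sand): t_3 = 10.9 × 0.30 / 0.7600 = 4.303 d
Total t = Σ t_i = 10.48 days.

10.5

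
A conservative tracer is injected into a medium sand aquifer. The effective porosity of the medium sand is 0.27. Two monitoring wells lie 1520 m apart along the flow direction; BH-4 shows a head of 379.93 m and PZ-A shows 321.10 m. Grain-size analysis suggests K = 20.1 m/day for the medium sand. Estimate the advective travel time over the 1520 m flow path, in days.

Hydraulic gradient i = (379.93 − 321.10) / 1520 = 58.83 / 1520 = 0.03870.
Darcy flux q = K · i = 20.10 × 0.03870 = 0.7779 m/day.
Seepage velocity v = q / n_e = 0.7779 / 0.27 = 2.881 m/day.
Travel time t = L / v = 1520 / 2.881 = 527.5 days.

528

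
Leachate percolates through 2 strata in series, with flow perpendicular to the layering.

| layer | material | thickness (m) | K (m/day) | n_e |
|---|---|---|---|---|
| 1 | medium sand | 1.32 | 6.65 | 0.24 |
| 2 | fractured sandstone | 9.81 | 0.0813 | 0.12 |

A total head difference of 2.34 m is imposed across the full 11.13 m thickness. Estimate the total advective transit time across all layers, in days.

With flow normal to the layers, continuity requires the same specific discharge q through every layer.
Σ(b_i/K_i) = 1.32/6.65 + 9.81/0.0813 = 120.9 d.
q = Δh / Σ(b_i/K_i) = 2.34 / 120.9 = 0.01936 m/day.
In each layer the seepage velocity is v_i = q/n_i, so the layer transit time is t_i = b_i·n_i / q:
  layer 1 (medium sand): t_1 = 1.32 × 0.24 / 0.01936 = 16.36 d
  layer 2 (fractured sandstone): t_2 = 9.81 × 0.12 / 0.01936 = 60.80 d
Total t = Σ t_i = 77.17 days.

77.2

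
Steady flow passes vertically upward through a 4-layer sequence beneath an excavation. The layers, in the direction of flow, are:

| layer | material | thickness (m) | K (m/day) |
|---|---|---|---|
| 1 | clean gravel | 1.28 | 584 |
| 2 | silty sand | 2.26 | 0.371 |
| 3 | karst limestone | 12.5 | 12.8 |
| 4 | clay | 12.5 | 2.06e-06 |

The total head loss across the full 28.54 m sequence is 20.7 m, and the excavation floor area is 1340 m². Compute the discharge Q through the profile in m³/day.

0.00457

Flow is perpendicular to layering, so the layers act in series and the equivalent K is the thickness-weighted harmonic mean.
Total thickness L = 1.28 + 2.26 + 12.5 + 12.5 = 28.54 m.
Σ(b_i/K_i) = 1.28/584 + 2.26/0.371 + 12.5/12.8 + 12.5/2.06e-06 = 6.068e+06 d.
K_eq = L / Σ(b_i/K_i) = 28.54 / 6.068e+06 = 4.703e-06 m/day.
Q = K_eq · A · (Δh/L) = 4.703e-06 × 1340 × (20.7/28.54) = 0.004571 m³/day.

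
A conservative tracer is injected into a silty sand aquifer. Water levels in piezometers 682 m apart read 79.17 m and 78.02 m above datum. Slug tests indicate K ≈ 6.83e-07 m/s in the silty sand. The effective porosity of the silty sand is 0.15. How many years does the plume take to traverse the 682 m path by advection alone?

2810

Convert K: 6.83e-07 m/s × 86400 = 0.05901 m/day.
Hydraulic gradient i = (79.17 − 78.02) / 682 = 1.15 / 682 = 0.001686.
Darcy flux q = K · i = 0.05901 × 0.001686 = 9.951e-05 m/day.
Seepage velocity v = q / n_e = 9.951e-05 / 0.15 = 0.0006634 m/day.
Travel time t = L / v = 682 / 0.0006634 = 1.028e+06 days = 2815 years.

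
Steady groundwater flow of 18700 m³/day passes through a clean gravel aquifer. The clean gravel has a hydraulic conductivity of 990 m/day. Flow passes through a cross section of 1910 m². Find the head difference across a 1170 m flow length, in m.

From Q = K·A·i, i = Q / (K·A) = 18700 / (990.0 × 1910) = 0.009889.
Head loss Δh = i · L = 0.009889 × 1170 = 11.57 m.

11.6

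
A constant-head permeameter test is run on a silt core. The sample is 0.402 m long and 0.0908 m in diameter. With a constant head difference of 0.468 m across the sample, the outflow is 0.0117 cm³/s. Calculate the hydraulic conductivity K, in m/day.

0.134

Cross-sectional area A = π·(d/2)² = π × (0.0908/2)² = 0.006475 m².
Convert discharge: 0.0117 cm³/s = 1.170e-08 m³/s.
Darcy's law rearranged: K = Q·L / (A·Δh) = 1.170e-08 × 0.402 / (0.006475 × 0.468) = 1.552e-06 m/s = 0.1341 m/day.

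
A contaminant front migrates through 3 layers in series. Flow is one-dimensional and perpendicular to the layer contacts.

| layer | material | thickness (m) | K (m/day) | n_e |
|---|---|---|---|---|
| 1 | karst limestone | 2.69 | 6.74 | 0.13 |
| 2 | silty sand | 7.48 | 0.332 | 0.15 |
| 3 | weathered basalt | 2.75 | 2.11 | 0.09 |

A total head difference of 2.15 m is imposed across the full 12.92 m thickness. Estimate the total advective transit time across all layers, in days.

19.4

With flow normal to the layers, continuity requires the same specific discharge q through every layer.
Σ(b_i/K_i) = 2.69/6.74 + 7.48/0.332 + 2.75/2.11 = 24.23 d.
q = Δh / Σ(b_i/K_i) = 2.15 / 24.23 = 0.08872 m/day.
In each layer the seepage velocity is v_i = q/n_i, so the layer transit time is t_i = b_i·n_i / q:
  layer 1 (karst limestone): t_1 = 2.69 × 0.13 / 0.08872 = 3.941 d
  layer 2 (silty sand): t_2 = 7.48 × 0.15 / 0.08872 = 12.65 d
  layer 3 (weathered basalt): t_3 = 2.75 × 0.09 / 0.08872 = 2.790 d
Total t = Σ t_i = 19.38 days.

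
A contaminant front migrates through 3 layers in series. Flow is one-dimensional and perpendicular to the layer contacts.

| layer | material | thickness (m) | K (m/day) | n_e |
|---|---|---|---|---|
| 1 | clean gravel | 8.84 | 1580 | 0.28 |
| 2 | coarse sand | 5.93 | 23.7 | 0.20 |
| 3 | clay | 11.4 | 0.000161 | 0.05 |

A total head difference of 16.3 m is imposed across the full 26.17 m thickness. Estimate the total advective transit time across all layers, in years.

With flow normal to the layers, continuity requires the same specific discharge q through every layer.
Σ(b_i/K_i) = 8.84/1580 + 5.93/23.7 + 11.4/0.000161 = 70808 d.
q = Δh / Σ(b_i/K_i) = 16.3 / 70808 = 0.0002302 m/day.
In each layer the seepage velocity is v_i = q/n_i, so the layer transit time is t_i = b_i·n_i / q:
  layer 1 (clean gravel): t_1 = 8.84 × 0.28 / 0.0002302 = 10752 d
  layer 2 (coarse sand): t_2 = 5.93 × 0.20 / 0.0002302 = 5152 d
  layer 3 (clay): t_3 = 11.4 × 0.05 / 0.0002302 = 2476 d
Total t = Σ t_i = 18380 days = 50.32 years.

50.3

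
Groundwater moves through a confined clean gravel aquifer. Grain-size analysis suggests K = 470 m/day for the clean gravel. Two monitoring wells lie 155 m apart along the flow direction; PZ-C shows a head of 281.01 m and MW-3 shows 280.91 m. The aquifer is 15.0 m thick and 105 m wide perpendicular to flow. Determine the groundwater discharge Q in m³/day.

478

Cross-sectional area A = 105 × 15.0 = 1575 m².
Hydraulic gradient i = (281.01 − 280.91) / 155 = 0.1 / 155 = 0.0006452.
Darcy's law: Q = K · A · i = 470.0 × 1575 × 0.0006452 = 477.6 m³/day.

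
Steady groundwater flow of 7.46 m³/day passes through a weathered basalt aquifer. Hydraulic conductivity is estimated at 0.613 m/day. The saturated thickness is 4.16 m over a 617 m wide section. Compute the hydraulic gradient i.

0.00474

Cross-sectional area A = 617 × 4.16 = 2567 m².
From Q = K·A·i, i = Q / (K·A) = 7.46 / (0.6130 × 2567) = 0.004741.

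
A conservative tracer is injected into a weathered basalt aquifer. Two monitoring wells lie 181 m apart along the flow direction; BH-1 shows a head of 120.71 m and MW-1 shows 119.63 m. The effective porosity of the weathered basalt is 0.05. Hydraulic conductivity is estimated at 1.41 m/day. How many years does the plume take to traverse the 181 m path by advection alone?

Hydraulic gradient i = (120.71 − 119.63) / 181 = 1.08 / 181 = 0.005967.
Darcy flux q = K · i = 1.410 × 0.005967 = 0.008413 m/day.
Seepage velocity v = q / n_e = 0.008413 / 0.05 = 0.1683 m/day.
Travel time t = L / v = 181 / 0.1683 = 1076 days = 2.945 years.

2.95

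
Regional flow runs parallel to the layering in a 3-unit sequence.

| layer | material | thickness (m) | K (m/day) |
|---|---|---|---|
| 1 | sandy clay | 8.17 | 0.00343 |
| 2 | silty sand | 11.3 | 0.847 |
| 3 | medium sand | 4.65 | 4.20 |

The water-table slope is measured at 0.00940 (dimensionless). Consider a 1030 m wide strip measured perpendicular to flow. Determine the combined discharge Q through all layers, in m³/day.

Flow is parallel to layering, so each bed carries its own Darcy discharge and the transmissivities add.
Σ(K_i·b_i) = 0.00343×8.17 + 0.847×11.3 + 4.20×4.65 = 29.13 m²/day.
Hydraulic gradient i = 0.00940.
Q = Σ(K_i·b_i) · W · i = 29.13 × 1030 × 0.009400 = 282.0 m³/day.

282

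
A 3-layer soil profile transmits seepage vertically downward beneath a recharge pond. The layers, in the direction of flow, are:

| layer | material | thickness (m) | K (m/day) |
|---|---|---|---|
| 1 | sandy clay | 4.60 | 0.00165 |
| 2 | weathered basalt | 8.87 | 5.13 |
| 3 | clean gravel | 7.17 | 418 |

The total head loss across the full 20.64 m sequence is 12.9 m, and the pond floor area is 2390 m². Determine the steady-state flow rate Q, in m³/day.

Flow is perpendicular to layering, so the layers act in series and the equivalent K is the thickness-weighted harmonic mean.
Total thickness L = 4.60 + 8.87 + 7.17 = 20.64 m.
Σ(b_i/K_i) = 4.60/0.00165 + 8.87/5.13 + 7.17/418 = 2790 d.
K_eq = L / Σ(b_i/K_i) = 20.64 / 2790 = 0.007399 m/day.
Q = K_eq · A · (Δh/L) = 0.007399 × 2390 × (12.9/20.64) = 11.05 m³/day.

11.1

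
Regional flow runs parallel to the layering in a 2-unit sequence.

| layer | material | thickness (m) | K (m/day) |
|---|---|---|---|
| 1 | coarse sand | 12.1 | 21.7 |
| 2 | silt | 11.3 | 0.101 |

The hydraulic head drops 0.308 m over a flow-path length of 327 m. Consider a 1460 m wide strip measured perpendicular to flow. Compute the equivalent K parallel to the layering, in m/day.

Flow is parallel to layering, so each bed carries its own Darcy discharge and the transmissivities add.
Σ(K_i·b_i) = 21.7×12.1 + 0.101×11.3 = 263.7 m²/day.
Total thickness b = 23.40 m, so K_eq = Σ(K_i·b_i)/b = 11.27 m/day.

11.3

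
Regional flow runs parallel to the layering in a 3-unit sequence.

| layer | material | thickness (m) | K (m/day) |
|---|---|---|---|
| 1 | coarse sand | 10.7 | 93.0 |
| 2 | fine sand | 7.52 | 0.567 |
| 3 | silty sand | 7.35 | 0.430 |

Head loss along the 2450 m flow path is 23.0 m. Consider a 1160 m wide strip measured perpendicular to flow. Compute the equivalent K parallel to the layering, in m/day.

39.2

Flow is parallel to layering, so each bed carries its own Darcy discharge and the transmissivities add.
Σ(K_i·b_i) = 93.0×10.7 + 0.567×7.52 + 0.430×7.35 = 1003 m²/day.
Total thickness b = 25.57 m, so K_eq = Σ(K_i·b_i)/b = 39.21 m/day.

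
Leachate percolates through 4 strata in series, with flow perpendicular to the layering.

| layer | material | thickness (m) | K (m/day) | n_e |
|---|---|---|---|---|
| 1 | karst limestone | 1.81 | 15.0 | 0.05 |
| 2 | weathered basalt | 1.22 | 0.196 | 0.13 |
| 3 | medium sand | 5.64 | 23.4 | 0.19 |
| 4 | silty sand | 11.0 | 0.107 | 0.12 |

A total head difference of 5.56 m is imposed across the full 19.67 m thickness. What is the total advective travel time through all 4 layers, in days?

52.0

With flow normal to the layers, continuity requires the same specific discharge q through every layer.
Σ(b_i/K_i) = 1.81/15.0 + 1.22/0.196 + 5.64/23.4 + 11.0/0.107 = 109.4 d.
q = Δh / Σ(b_i/K_i) = 5.56 / 109.4 = 0.05083 m/day.
In each layer the seepage velocity is v_i = q/n_i, so the layer transit time is t_i = b_i·n_i / q:
  layer 1 (karst limestone): t_1 = 1.81 × 0.05 / 0.05083 = 1.781 d
  layer 2 (weathered basalt): t_2 = 1.22 × 0.13 / 0.05083 = 3.120 d
  layer 3 (medium sand): t_3 = 5.64 × 0.19 / 0.05083 = 21.08 d
  layer 4 (silty sand): t_4 = 11.0 × 0.12 / 0.05083 = 25.97 d
Total t = Σ t_i = 51.95 days.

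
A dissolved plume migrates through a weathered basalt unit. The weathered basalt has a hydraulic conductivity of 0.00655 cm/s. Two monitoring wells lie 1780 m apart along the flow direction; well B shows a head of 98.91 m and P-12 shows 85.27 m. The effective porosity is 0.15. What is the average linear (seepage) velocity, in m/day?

0.289

Convert K: 0.00655 cm/s × 864 = 5.659 m/day.
Hydraulic gradient i = (98.91 − 85.27) / 1780 = 13.64 / 1780 = 0.007663.
Darcy flux q = K · i = 5.659 × 0.007663 = 0.04337 m/day.
Seepage velocity v = q / n_e = 0.04337 / 0.15 = 0.2891 m/day.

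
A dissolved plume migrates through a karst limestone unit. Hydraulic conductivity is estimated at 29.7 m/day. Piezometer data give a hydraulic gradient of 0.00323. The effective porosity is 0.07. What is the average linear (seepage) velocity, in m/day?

Hydraulic gradient i = 0.00323.
Darcy flux q = K · i = 29.70 × 0.003230 = 0.09593 m/day.
Seepage velocity v = q / n_e = 0.09593 / 0.07 = 1.370 m/day.

1.37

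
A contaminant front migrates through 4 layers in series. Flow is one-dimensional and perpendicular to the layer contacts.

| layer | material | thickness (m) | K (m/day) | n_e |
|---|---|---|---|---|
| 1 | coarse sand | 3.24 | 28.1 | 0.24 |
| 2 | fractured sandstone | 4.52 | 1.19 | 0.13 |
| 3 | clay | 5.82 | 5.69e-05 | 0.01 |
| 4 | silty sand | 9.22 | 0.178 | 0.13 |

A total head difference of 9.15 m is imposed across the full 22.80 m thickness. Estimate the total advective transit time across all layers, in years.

80.3

With flow normal to the layers, continuity requires the same specific discharge q through every layer.
Σ(b_i/K_i) = 3.24/28.1 + 4.52/1.19 + 5.82/5.69e-05 + 9.22/0.178 = 1.023e+05 d.
q = Δh / Σ(b_i/K_i) = 9.15 / 1.023e+05 = 8.941e-05 m/day.
In each layer the seepage velocity is v_i = q/n_i, so the layer transit time is t_i = b_i·n_i / q:
  layer 1 (coarse sand): t_1 = 3.24 × 0.24 / 8.941e-05 = 8697 d
  layer 2 (fractured sandstone): t_2 = 4.52 × 0.13 / 8.941e-05 = 6572 d
  layer 3 (clay): t_3 = 5.82 × 0.01 / 8.941e-05 = 651.0 d
  layer 4 (silty sand): t_4 = 9.22 × 0.13 / 8.941e-05 = 13406 d
Total t = Σ t_i = 29326 days = 80.29 years.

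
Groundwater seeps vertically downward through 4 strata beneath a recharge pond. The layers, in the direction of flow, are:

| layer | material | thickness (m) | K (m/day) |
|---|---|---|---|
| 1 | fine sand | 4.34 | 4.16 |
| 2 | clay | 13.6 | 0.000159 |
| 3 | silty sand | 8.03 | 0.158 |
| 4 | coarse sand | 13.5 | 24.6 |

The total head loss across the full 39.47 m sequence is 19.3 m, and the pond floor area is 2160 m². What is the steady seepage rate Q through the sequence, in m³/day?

Flow is perpendicular to layering, so the layers act in series and the equivalent K is the thickness-weighted harmonic mean.
Total thickness L = 4.34 + 13.6 + 8.03 + 13.5 = 39.47 m.
Σ(b_i/K_i) = 4.34/4.16 + 13.6/0.000159 + 8.03/0.158 + 13.5/24.6 = 85587 d.
K_eq = L / Σ(b_i/K_i) = 39.47 / 85587 = 0.0004612 m/day.
Q = K_eq · A · (Δh/L) = 0.0004612 × 2160 × (19.3/39.47) = 0.4871 m³/day.

0.487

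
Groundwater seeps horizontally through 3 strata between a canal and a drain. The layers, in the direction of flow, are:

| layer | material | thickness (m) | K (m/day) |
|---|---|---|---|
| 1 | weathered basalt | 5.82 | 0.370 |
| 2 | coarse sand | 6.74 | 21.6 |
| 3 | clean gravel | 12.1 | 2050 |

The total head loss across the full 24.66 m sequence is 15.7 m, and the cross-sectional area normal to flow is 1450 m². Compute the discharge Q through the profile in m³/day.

Flow is perpendicular to layering, so the layers act in series and the equivalent K is the thickness-weighted harmonic mean.
Total thickness L = 5.82 + 6.74 + 12.1 = 24.66 m.
Σ(b_i/K_i) = 5.82/0.370 + 6.74/21.6 + 12.1/2050 = 16.05 d.
K_eq = L / Σ(b_i/K_i) = 24.66 / 16.05 = 1.537 m/day.
Q = K_eq · A · (Δh/L) = 1.537 × 1450 × (15.7/24.66) = 1419 m³/day.

1420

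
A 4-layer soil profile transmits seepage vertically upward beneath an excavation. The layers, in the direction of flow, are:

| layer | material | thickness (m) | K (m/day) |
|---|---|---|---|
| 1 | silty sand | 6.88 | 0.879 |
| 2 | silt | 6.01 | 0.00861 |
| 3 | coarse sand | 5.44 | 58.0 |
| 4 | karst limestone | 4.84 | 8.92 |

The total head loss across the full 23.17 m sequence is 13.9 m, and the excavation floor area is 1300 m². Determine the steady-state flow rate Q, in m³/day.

Flow is perpendicular to layering, so the layers act in series and the equivalent K is the thickness-weighted harmonic mean.
Total thickness L = 6.88 + 6.01 + 5.44 + 4.84 = 23.17 m.
Σ(b_i/K_i) = 6.88/0.879 + 6.01/0.00861 + 5.44/58.0 + 4.84/8.92 = 706.5 d.
K_eq = L / Σ(b_i/K_i) = 23.17 / 706.5 = 0.03280 m/day.
Q = K_eq · A · (Δh/L) = 0.03280 × 1300 × (13.9/23.17) = 25.58 m³/day.

25.6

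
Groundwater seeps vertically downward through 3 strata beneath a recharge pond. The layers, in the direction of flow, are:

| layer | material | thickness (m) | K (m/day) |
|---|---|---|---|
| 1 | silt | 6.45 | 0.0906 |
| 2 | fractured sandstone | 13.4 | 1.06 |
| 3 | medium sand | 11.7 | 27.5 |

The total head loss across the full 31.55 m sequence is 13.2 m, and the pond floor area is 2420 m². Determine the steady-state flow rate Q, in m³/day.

379

Flow is perpendicular to layering, so the layers act in series and the equivalent K is the thickness-weighted harmonic mean.
Total thickness L = 6.45 + 13.4 + 11.7 = 31.55 m.
Σ(b_i/K_i) = 6.45/0.0906 + 13.4/1.06 + 11.7/27.5 = 84.26 d.
K_eq = L / Σ(b_i/K_i) = 31.55 / 84.26 = 0.3744 m/day.
Q = K_eq · A · (Δh/L) = 0.3744 × 2420 × (13.2/31.55) = 379.1 m³/day.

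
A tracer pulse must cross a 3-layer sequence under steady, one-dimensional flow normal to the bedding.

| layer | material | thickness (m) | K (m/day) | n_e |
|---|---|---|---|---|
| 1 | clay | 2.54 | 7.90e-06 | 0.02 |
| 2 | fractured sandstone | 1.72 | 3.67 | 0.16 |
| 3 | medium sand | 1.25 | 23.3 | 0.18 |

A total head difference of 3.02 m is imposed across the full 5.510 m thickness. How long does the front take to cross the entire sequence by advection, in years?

With flow normal to the layers, continuity requires the same specific discharge q through every layer.
Σ(b_i/K_i) = 2.54/7.90e-06 + 1.72/3.67 + 1.25/23.3 = 3.215e+05 d.
q = Δh / Σ(b_i/K_i) = 3.02 / 3.215e+05 = 9.393e-06 m/day.
In each layer the seepage velocity is v_i = q/n_i, so the layer transit time is t_i = b_i·n_i / q:
  layer 1 (clay): t_1 = 2.54 × 0.02 / 9.393e-06 = 5408 d
  layer 2 (fractured sandstone): t_2 = 1.72 × 0.16 / 9.393e-06 = 29299 d
  layer 3 (medium sand): t_3 = 1.25 × 0.18 / 9.393e-06 = 23954 d
Total t = Σ t_i = 58661 days = 160.6 years.

161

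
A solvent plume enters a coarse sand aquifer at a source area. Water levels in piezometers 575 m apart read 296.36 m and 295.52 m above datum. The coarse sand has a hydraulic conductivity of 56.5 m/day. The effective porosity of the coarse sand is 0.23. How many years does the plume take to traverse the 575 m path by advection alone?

4.39

Hydraulic gradient i = (296.36 − 295.52) / 575 = 0.84 / 575 = 0.001461.
Darcy flux q = K · i = 56.50 × 0.001461 = 0.08254 m/day.
Seepage velocity v = q / n_e = 0.08254 / 0.23 = 0.3589 m/day.
Travel time t = L / v = 575 / 0.3589 = 1602 days = 4.387 years.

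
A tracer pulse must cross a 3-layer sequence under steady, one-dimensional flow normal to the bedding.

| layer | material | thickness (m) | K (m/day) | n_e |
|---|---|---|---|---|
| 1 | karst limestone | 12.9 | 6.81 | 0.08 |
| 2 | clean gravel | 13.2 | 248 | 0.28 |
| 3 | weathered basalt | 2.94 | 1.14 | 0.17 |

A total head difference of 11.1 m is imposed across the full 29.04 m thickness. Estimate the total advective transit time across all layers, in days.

2.13

With flow normal to the layers, continuity requires the same specific discharge q through every layer.
Σ(b_i/K_i) = 12.9/6.81 + 13.2/248 + 2.94/1.14 = 4.526 d.
q = Δh / Σ(b_i/K_i) = 11.1 / 4.526 = 2.452 m/day.
In each layer the seepage velocity is v_i = q/n_i, so the layer transit time is t_i = b_i·n_i / q:
  layer 1 (karst limestone): t_1 = 12.9 × 0.08 / 2.452 = 0.4208 d
  layer 2 (clean gravel): t_2 = 13.2 × 0.28 / 2.452 = 1.507 d
  layer 3 (weathered basalt): t_3 = 2.94 × 0.17 / 2.452 = 0.2038 d
Total t = Σ t_i = 2.132 days.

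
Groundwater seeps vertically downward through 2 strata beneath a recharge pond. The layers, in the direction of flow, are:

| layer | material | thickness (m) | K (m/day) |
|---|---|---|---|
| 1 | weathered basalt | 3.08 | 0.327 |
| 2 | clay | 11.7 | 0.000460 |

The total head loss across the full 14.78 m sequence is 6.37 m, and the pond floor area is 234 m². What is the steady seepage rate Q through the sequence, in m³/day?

Flow is perpendicular to layering, so the layers act in series and the equivalent K is the thickness-weighted harmonic mean.
Total thickness L = 3.08 + 11.7 = 14.78 m.
Σ(b_i/K_i) = 3.08/0.327 + 11.7/0.000460 = 25444 d.
K_eq = L / Σ(b_i/K_i) = 14.78 / 25444 = 0.0005809 m/day.
Q = K_eq · A · (Δh/L) = 0.0005809 × 234 × (6.37/14.78) = 0.05858 m³/day.

0.0586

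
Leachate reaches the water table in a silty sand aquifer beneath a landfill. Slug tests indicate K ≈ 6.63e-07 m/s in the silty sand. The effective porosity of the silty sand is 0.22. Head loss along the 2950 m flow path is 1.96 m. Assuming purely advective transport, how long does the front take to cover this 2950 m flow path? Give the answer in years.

46700

Convert K: 6.63e-07 m/s × 86400 = 0.05728 m/day.
Hydraulic gradient i = Δh / L = 1.96 / 2950 = 0.0006644.
Darcy flux q = K · i = 0.05728 × 0.0006644 = 3.806e-05 m/day.
Seepage velocity v = q / n_e = 3.806e-05 / 0.22 = 0.0001730 m/day.
Travel time t = L / v = 2950 / 0.0001730 = 1.705e+07 days = 46687 years.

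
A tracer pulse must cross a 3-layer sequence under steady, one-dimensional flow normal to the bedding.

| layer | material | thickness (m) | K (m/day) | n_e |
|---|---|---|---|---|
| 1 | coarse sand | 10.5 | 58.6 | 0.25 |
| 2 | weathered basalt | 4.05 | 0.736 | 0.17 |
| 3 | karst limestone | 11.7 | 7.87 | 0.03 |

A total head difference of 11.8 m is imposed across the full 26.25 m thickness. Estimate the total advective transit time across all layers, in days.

2.23

With flow normal to the layers, continuity requires the same specific discharge q through every layer.
Σ(b_i/K_i) = 10.5/58.6 + 4.05/0.736 + 11.7/7.87 = 7.169 d.
q = Δh / Σ(b_i/K_i) = 11.8 / 7.169 = 1.646 m/day.
In each layer the seepage velocity is v_i = q/n_i, so the layer transit time is t_i = b_i·n_i / q:
  layer 1 (coarse sand): t_1 = 10.5 × 0.25 / 1.646 = 1.595 d
  layer 2 (weathered basalt): t_2 = 4.05 × 0.17 / 1.646 = 0.4183 d
  layer 3 (karst limestone): t_3 = 11.7 × 0.03 / 1.646 = 0.2132 d
Total t = Σ t_i = 2.226 days.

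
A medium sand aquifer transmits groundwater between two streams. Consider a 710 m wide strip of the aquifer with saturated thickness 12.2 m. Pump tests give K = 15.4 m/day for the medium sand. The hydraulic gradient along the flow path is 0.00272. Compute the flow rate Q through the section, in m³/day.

363

Cross-sectional area A = 710 × 12.2 = 8662 m².
Hydraulic gradient i = 0.00272.
Darcy's law: Q = K · A · i = 15.40 × 8662 × 0.002720 = 362.8 m³/day.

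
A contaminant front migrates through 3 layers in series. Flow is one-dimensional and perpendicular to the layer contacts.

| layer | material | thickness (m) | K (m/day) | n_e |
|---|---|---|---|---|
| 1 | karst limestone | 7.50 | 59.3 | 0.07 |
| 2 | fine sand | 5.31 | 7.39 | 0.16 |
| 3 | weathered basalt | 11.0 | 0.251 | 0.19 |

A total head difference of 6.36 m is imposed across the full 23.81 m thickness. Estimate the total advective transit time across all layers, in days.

24.3

With flow normal to the layers, continuity requires the same specific discharge q through every layer.
Σ(b_i/K_i) = 7.50/59.3 + 5.31/7.39 + 11.0/0.251 = 44.67 d.
q = Δh / Σ(b_i/K_i) = 6.36 / 44.67 = 0.1424 m/day.
In each layer the seepage velocity is v_i = q/n_i, so the layer transit time is t_i = b_i·n_i / q:
  layer 1 (karst limestone): t_1 = 7.50 × 0.07 / 0.1424 = 3.687 d
  layer 2 (fine sand): t_2 = 5.31 × 0.16 / 0.1424 = 5.967 d
  layer 3 (weathered basalt): t_3 = 11.0 × 0.19 / 0.1424 = 14.68 d
Total t = Σ t_i = 24.33 days.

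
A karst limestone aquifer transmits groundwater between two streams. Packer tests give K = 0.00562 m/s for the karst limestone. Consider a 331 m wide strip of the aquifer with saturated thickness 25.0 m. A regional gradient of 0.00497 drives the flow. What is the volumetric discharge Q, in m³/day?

20000

Convert K: 0.00562 m/s × 86400 = 485.6 m/day.
Cross-sectional area A = 331 × 25.0 = 8275 m².
Hydraulic gradient i = 0.00497.
Darcy's law: Q = K · A · i = 485.6 × 8275 × 0.004970 = 19970 m³/day.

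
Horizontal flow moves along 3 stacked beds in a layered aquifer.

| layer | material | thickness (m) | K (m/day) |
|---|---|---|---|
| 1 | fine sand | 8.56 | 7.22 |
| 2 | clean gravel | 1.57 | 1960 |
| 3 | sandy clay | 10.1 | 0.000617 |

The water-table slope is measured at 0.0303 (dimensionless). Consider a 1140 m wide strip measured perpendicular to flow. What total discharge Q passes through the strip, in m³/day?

108000

Flow is parallel to layering, so each bed carries its own Darcy discharge and the transmissivities add.
Σ(K_i·b_i) = 7.22×8.56 + 1960×1.57 + 0.000617×10.1 = 3139 m²/day.
Hydraulic gradient i = 0.0303.
Q = Σ(K_i·b_i) · W · i = 3139 × 1140 × 0.03030 = 1.084e+05 m³/day.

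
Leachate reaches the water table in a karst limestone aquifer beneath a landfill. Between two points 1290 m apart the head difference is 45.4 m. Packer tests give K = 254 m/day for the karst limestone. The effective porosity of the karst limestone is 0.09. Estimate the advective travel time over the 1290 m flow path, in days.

Hydraulic gradient i = Δh / L = 45.4 / 1290 = 0.03519.
Darcy flux q = K · i = 254.0 × 0.03519 = 8.939 m/day.
Seepage velocity v = q / n_e = 8.939 / 0.09 = 99.32 m/day.
Travel time t = L / v = 1290 / 99.32 = 12.99 days.

13.0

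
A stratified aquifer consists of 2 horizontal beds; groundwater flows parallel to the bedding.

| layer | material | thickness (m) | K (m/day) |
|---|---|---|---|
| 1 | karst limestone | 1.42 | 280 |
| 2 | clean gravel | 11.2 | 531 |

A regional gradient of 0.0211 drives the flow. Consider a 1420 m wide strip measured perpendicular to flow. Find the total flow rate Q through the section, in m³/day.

190000

Flow is parallel to layering, so each bed carries its own Darcy discharge and the transmissivities add.
Σ(K_i·b_i) = 280×1.42 + 531×11.2 = 6345 m²/day.
Hydraulic gradient i = 0.0211.
Q = Σ(K_i·b_i) · W · i = 6345 × 1420 × 0.02110 = 1.901e+05 m³/day.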